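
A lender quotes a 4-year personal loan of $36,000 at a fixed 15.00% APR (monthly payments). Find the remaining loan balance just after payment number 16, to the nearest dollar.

With monthly rate i = 15%/12 = 0.0125000, the balance after k of n payments is P · [(1+i)^n − (1+i)^k] / [(1+i)^n − 1].
(1+0.0125000)^48 = 1.81535485 and (1+0.0125000)^16 = 1.21988955, so the balance is 36,000 × (1.81535485 − 1.21988955) / (1.81535485 − 1) = $26,291.31.

$26,291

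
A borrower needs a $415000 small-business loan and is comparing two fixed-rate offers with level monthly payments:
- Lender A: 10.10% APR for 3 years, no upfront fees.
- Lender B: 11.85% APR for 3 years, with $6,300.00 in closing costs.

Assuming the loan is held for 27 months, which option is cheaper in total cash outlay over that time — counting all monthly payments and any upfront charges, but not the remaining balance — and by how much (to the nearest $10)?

Lender A by $15,580

Lender A: at 10.10% the monthly rate is 0.0084167, so the payment is 415,000 × 0.0084167 / (1 − 1.0084167^−36) = $13,410.38.
Lender B: at 11.85% the monthly rate is 0.0098750, so the payment is 415,000 × 0.0098750 / (1 − 1.0098750^−36) = $13,754.23.
Over 27 months: Lender A costs 27 × $13,410.38 = $362,080.26; Lender B costs 27 × $13,754.23 + $6,300.00 = $377,664.21.
Lender A is cheaper by $377,664.21 − $362,080.26 = $15,583.95.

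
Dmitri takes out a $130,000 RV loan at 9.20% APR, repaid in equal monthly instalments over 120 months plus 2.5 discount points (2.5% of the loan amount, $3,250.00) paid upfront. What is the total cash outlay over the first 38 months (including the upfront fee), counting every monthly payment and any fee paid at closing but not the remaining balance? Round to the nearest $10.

$66,360

At 9.20% the monthly rate is 0.0076667, so the payment is 130,000 × 0.0076667 / (1 − 1.0076667^−120) = $1,660.89.
Total outlay = 38 × $1,660.89 + $3,250.00 = $66,363.82.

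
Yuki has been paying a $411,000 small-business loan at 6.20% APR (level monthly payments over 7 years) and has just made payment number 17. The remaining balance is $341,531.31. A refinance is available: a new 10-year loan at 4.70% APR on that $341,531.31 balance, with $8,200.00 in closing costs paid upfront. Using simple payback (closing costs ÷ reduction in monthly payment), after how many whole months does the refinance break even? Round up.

Current payment = 411,000 × 6.2%/12 / (1 − (1+0.0051667)^−84) = $6,043.60.
Refinanced payment = 341,531.31 × 0.0039167 / (1 − (1+0.0039167)^−120) = $3,572.60.
Monthly savings = $6,043.60 − $3,572.60 = $2,471.00.
Break-even = $8,200.00 / $2,471.00 = 3.32 → 4 months.

4 months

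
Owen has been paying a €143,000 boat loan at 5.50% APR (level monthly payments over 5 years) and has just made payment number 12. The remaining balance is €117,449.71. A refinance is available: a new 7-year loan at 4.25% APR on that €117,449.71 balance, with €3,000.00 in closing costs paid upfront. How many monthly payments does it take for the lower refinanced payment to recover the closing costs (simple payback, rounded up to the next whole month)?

Current payment = 143,000 × 5.5%/12 / (1 − (1+0.0045833)^−60) = €2,731.47.
Refinanced payment = 117,449.71 × 0.0035417 / (1 − (1+0.0035417)^−84) = €1,618.95.
Monthly savings = €2,731.47 − €1,618.95 = €1,112.52.
Break-even = €3,000.00 / €1,112.52 = 2.70 → 3 months.

3 months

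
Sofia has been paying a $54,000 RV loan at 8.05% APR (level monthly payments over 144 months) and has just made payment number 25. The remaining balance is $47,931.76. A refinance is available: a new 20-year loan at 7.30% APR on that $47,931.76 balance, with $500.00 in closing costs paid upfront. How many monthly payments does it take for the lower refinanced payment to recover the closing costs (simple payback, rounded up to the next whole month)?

Current payment = 54,000 × 8.05%/12 / (1 − (1+0.0067083)^−144) = $586.01.
Refinanced payment = 47,931.76 × 0.0060833 / (1 − (1+0.0060833)^−240) = $380.29.
Monthly savings = $586.01 − $380.29 = $205.72.
Break-even = $500.00 / $205.72 = 2.43 → 3 months.

3 months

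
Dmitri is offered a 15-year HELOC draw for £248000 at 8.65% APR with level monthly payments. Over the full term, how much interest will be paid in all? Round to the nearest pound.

At 8.65% the monthly rate is 0.0072083, so the payment is 248,000 × 0.0072083 / (1 − 1.0072083^−180) = £2,464.01.
Total paid = 180 × £2,464.01 = £443,521.80; interest = £443,521.80 − £248,000 = £195,521.80.

£195,522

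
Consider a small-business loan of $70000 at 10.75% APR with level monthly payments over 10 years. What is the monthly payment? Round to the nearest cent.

$954.37

Monthly rate = 10.75%/12 = 0.0089583; payment = 70,000 × 0.0089583 / (1 − (1+0.0089583)^−120) = $954.37.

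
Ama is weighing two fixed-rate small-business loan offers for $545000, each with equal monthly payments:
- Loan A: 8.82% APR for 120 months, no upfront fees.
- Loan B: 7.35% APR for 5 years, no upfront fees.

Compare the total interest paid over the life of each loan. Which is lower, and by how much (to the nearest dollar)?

Loan A: monthly rate = 8.82%/12 = 0.0073500; payment = 545,000 × 0.0073500 / (1 − (1+0.0073500)^−120) = $6,850.85.
Total interest on Loan A = 120 × $6,850.85 − $545,000 = $277,102.00.
Loan B: monthly rate = 7.35%/12 = 0.0061250; payment = 545,000 × 0.0061250 / (1 − (1+0.0061250)^−60) = $10,881.88.
Total interest on Loan B = 60 × $10,881.88 − $545,000 = $107,912.80.
Loan B is lower by $169,189.20.

Loan B by $169,189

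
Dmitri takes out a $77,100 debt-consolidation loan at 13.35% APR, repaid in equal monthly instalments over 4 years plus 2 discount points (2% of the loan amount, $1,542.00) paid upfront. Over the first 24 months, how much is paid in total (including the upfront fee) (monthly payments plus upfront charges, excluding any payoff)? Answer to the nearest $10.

At 13.35% the monthly rate is 0.0111250, so the payment is 77,100 × 0.0111250 / (1 − 1.0111250^−48) = $2,081.82.
Total outlay = 24 × $2,081.82 + $1,542.00 = $51,505.68.

$51,510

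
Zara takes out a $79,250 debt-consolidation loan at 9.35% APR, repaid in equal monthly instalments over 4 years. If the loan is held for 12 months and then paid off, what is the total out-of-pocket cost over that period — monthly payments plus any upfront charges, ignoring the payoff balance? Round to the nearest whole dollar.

$23,824

Monthly rate = 9.35%/12 = 0.0077917; payment = 79,250 × 0.0077917 / (1 − (1+0.0077917)^−48) = $1,985.34.
Total outlay = 12 × $1,985.34 = $23,824.08.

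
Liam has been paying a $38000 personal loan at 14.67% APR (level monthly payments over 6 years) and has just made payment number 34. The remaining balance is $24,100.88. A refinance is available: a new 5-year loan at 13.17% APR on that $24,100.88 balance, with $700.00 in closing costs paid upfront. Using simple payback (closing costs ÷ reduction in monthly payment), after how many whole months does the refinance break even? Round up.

3 months

Current payment = 38,000 × 14.67%/12 / (1 − (1+0.0122250)^−72) = $796.72.
Refinanced payment = 24,100.88 × 0.0109750 / (1 − (1+0.0109750)^−60) = $550.47.
Monthly savings = $796.72 − $550.47 = $246.25.
Break-even = $700.00 / $246.25 = 2.84 → 3 months.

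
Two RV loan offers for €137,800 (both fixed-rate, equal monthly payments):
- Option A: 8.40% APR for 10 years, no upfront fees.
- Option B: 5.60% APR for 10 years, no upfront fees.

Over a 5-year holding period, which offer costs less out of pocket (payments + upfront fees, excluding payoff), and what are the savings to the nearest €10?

Option A: at 8.40% the monthly rate is 0.0070000, so the payment is 137,800 × 0.0070000 / (1 − 1.0070000^−120) = €1,701.16.
Option B: monthly rate = 5.6%/12 = 0.0046667; payment = 137,800 × 0.0046667 / (1 − (1+0.0046667)^−120) = €1,502.33.
Over 60 months: Option A costs 60 × €1,701.16 = €102,069.60; Option B costs 60 × €1,502.33 = €90,139.80.
Option B is cheaper by €102,069.60 − €90,139.80 = €11,929.80.

Option B by €11,930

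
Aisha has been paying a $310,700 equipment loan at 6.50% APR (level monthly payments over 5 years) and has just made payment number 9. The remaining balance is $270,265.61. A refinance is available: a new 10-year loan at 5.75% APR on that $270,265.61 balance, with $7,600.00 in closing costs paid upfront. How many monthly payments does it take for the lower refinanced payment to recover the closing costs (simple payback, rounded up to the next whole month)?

3 months

Current payment = 310,700 × 6.5%/12 / (1 − (1+0.0054167)^−60) = $6,079.20.
Refinanced payment = 270,265.61 × 0.0047917 / (1 − (1+0.0047917)^−120) = $2,966.68.
Monthly savings = $6,079.20 − $2,966.68 = $3,112.52.
Break-even = $7,600.00 / $3,112.52 = 2.44 → 3 months.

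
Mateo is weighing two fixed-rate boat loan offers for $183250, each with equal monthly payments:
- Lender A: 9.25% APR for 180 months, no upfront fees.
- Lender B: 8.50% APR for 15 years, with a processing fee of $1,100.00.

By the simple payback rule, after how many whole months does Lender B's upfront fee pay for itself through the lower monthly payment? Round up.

14 months

Lender A: monthly rate = 9.25%/12 = 0.0077083; payment = 183,250 × 0.0077083 / (1 − (1+0.0077083)^−180) = $1,885.99.
Lender B: at 8.50% the monthly rate is 0.0070833, so the payment is 183,250 × 0.0070833 / (1 − 1.0070833^−180) = $1,804.54.
Monthly savings = $1,885.99 − $1,804.54 = $81.45.
Break-even = $1,100.00 / $81.45 = 13.51 → 14 months.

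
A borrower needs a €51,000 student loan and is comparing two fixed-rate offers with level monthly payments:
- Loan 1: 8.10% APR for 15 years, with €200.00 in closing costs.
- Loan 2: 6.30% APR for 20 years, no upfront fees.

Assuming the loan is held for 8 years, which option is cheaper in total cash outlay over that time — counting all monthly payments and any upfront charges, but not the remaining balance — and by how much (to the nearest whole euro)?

Loan 2 by €11,343

Loan 1: monthly rate = 8.1%/12 = 0.0067500; payment = 51,000 × 0.0067500 / (1 − (1+0.0067500)^−180) = €490.33.
Loan 2: monthly rate = 6.3%/12 = 0.0052500; payment = 51,000 × 0.0052500 / (1 − (1+0.0052500)^−240) = €374.26.
Over 96 months: Loan 1 costs 96 × €490.33 + €200.00 = €47,271.68; Loan 2 costs 96 × €374.26 = €35,928.96.
Loan 2 is cheaper by €47,271.68 − €35,928.96 = €11,342.72.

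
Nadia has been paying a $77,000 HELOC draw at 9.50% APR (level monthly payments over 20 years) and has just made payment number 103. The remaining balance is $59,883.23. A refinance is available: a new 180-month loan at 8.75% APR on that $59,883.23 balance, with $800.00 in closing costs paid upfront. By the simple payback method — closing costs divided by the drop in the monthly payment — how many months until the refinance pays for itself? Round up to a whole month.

7 months

Current payment = 77,000 × 9.5%/12 / (1 − (1+0.0079167)^−240) = $717.74.
Refinanced payment = 59,883.23 × 0.0072917 / (1 − (1+0.0072917)^−180) = $598.50.
Monthly savings = $717.74 − $598.50 = $119.24.
Break-even = $800.00 / $119.24 = 6.71 → 7 months.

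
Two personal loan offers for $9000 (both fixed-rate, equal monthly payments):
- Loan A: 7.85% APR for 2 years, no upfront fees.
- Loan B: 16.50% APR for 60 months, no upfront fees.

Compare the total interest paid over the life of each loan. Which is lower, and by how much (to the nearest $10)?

Loan A: at 7.85% the monthly rate is 0.0065417, so the payment is 9,000 × 0.0065417 / (1 − 1.0065417^−24) = $406.43.
Total interest on Loan A = 24 × $406.43 − $9,000 = $754.32.
Loan B: monthly rate = 16.5%/12 = 0.0137500; payment = 9,000 × 0.0137500 / (1 − (1+0.0137500)^−60) = $221.26.
Total interest on Loan B = 60 × $221.26 − $9,000 = $4,275.60.
Loan A is lower by $3,521.28.

Loan A by $3,520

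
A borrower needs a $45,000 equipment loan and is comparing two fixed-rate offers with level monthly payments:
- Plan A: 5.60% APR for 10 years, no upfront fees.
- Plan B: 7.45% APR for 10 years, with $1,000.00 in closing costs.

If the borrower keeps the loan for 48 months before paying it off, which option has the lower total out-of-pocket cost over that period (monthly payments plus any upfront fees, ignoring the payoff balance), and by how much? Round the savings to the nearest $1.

Plan A: monthly rate = 5.6%/12 = 0.0046667; payment = 45,000 × 0.0046667 / (1 − (1+0.0046667)^−120) = $490.60.
Plan B: monthly rate = 7.45%/12 = 0.0062083; payment = 45,000 × 0.0062083 / (1 − (1+0.0062083)^−120) = $532.98.
Over 48 months: Plan A costs 48 × $490.60 = $23,548.80; Plan B costs 48 × $532.98 + $1,000.00 = $26,583.04.
Plan A is cheaper by $26,583.04 − $23,548.80 = $3,034.24.

Plan A by $3,034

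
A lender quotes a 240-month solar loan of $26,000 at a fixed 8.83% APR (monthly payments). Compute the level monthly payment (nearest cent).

$231.09

Monthly rate = 8.83%/12 = 0.0073583; payment = 26,000 × 0.0073583 / (1 − (1+0.0073583)^−240) = $231.09.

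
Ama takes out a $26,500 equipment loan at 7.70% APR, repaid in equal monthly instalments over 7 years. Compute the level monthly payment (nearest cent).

Monthly rate = 7.7%/12 = 0.0064167; payment = 26,500 × 0.0064167 / (1 − (1+0.0064167)^−84) = $409.09.

$409.09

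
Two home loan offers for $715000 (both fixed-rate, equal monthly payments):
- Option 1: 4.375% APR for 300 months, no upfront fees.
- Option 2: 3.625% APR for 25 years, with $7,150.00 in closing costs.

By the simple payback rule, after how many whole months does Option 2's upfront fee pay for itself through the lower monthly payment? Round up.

Option 1: at 4.375% the monthly rate is 0.0036458, so the payment is 715,000 × 0.0036458 / (1 − 1.0036458^−300) = $3,923.64.
Option 2: monthly rate = 3.625%/12 = 0.0030208; payment = 715,000 × 0.0030208 / (1 − (1+0.0030208)^−300) = $3,627.57.
Monthly savings = $3,923.64 − $3,627.57 = $296.07.
Break-even = $7,150.00 / $296.07 = 24.15 → 25 months.

25 months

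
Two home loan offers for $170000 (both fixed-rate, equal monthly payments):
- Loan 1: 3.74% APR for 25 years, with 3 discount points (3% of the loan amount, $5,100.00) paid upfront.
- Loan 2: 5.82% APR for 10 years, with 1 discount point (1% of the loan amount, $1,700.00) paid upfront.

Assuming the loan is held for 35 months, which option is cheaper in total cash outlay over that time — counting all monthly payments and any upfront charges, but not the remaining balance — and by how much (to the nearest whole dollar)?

Loan 1: at 3.74% the monthly rate is 0.0031167, so the payment is 170,000 × 0.0031167 / (1 − 1.0031167^−300) = $873.10.
Loan 2: monthly rate = 5.82%/12 = 0.0048500; payment = 170,000 × 0.0048500 / (1 − (1+0.0048500)^−120) = $1,872.02.
Over 35 months: Loan 1 costs 35 × $873.10 + $5,100.00 = $35,658.50; Loan 2 costs 35 × $1,872.02 + $1,700.00 = $67,220.70.
Loan 1 is cheaper by $67,220.70 − $35,658.50 = $31,562.20.

Loan 1 by $31,562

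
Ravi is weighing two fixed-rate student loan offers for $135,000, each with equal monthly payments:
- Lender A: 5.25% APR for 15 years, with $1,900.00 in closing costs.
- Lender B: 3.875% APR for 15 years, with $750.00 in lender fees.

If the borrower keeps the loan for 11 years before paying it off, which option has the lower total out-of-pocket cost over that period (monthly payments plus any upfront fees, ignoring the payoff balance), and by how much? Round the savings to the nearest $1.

Lender B by $13,702

Lender A: monthly rate = 5.25%/12 = 0.0043750; payment = 135,000 × 0.0043750 / (1 − (1+0.0043750)^−180) = $1,085.23.
Lender B: monthly rate = 3.875%/12 = 0.0032292; payment = 135,000 × 0.0032292 / (1 − (1+0.0032292)^−180) = $990.14.
Over 132 months: Lender A costs 132 × $1,085.23 + $1,900.00 = $145,150.36; Lender B costs 132 × $990.14 + $750.00 = $131,448.48.
Lender B is cheaper by $145,150.36 − $131,448.48 = $13,701.88.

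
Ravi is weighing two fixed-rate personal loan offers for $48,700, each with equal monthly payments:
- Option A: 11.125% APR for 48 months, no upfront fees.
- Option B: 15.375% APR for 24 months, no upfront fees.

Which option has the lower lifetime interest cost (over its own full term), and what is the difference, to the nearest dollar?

Option B by $3,679

Option A: monthly rate = 11.125%/12 = 0.0092708; payment = 48,700 × 0.0092708 / (1 − (1+0.0092708)^−48) = $1,261.64.
Total interest on Option A = 48 × $1,261.64 − $48,700 = $11,858.72.
Option B: monthly rate = 15.375%/12 = 0.0128125; payment = 48,700 × 0.0128125 / (1 − (1+0.0128125)^−24) = $2,369.99.
Total interest on Option B = 24 × $2,369.99 − $48,700 = $8,179.76.
Option B is lower by $3,678.96.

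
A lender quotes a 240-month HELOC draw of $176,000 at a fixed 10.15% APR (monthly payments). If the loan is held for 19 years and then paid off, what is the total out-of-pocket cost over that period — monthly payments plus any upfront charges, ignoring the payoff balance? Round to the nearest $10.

$391,240

At 10.15% the monthly rate is 0.0084583, so the payment is 176,000 × 0.0084583 / (1 − 1.0084583^−240) = $1,715.97.
Total outlay = 228 × $1,715.97 = $391,241.16.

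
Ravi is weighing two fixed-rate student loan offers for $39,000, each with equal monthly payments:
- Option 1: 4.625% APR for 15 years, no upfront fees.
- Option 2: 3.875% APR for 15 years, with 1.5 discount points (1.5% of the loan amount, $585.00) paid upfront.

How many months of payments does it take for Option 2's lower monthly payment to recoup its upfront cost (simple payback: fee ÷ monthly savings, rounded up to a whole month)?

40 months

Option 1: at 4.625% the monthly rate is 0.0038542, so the payment is 39,000 × 0.0038542 / (1 − 1.0038542^−180) = $300.84.
Option 2: monthly rate = 3.875%/12 = 0.0032292; payment = 39,000 × 0.0032292 / (1 − (1+0.0032292)^−180) = $286.04.
Monthly savings = $300.84 − $286.04 = $14.80.
Break-even = $585.00 / $14.80 = 39.53 → 40 months.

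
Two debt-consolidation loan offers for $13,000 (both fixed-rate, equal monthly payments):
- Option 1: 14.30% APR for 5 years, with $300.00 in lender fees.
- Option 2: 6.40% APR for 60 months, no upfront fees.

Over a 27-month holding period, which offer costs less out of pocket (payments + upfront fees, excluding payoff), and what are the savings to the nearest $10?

Option 2 by $1,670

Option 1: monthly rate = 14.3%/12 = 0.0119167; payment = 13,000 × 0.0119167 / (1 − (1+0.0119167)^−60) = $304.51.
Option 2: at 6.40% the monthly rate is 0.0053333, so the payment is 13,000 × 0.0053333 / (1 − 1.0053333^−60) = $253.75.
Over 27 months: Option 1 costs 27 × $304.51 + $300.00 = $8,521.77; Option 2 costs 27 × $253.75 = $6,851.25.
Option 2 is cheaper by $8,521.77 − $6,851.25 = $1,670.52.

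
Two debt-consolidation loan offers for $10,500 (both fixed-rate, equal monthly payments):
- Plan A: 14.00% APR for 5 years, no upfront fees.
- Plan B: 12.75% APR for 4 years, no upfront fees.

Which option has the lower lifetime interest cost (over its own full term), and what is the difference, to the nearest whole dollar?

Plan B by $1,200

Plan A: monthly rate = 14%/12 = 0.0116667; payment = 10,500 × 0.0116667 / (1 − (1+0.0116667)^−60) = $244.32.
Total interest on Plan A = 60 × $244.32 − $10,500 = $4,159.20.
Plan B: monthly rate = 12.75%/12 = 0.0106250; payment = 10,500 × 0.0106250 / (1 − (1+0.0106250)^−48) = $280.39.
Total interest on Plan B = 48 × $280.39 − $10,500 = $2,958.72.
Plan B is lower by $1,200.48.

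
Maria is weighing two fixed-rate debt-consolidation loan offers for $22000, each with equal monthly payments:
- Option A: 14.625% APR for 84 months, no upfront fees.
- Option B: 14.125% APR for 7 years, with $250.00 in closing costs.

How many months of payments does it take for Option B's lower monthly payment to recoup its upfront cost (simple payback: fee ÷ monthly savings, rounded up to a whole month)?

Option A: at 14.625% the monthly rate is 0.0121875, so the payment is 22,000 × 0.0121875 / (1 − 1.0121875^−84) = $419.91.
Option B: at 14.125% the monthly rate is 0.0117708, so the payment is 22,000 × 0.0117708 / (1 − 1.0117708^−84) = $413.80.
Monthly savings = $419.91 − $413.80 = $6.11.
Break-even = $250.00 / $6.11 = 40.92 → 41 months.

41 months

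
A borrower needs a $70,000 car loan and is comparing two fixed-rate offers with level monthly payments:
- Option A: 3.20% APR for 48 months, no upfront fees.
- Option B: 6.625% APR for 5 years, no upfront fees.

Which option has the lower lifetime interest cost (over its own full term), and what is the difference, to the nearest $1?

Option A: at 3.20% the monthly rate is 0.0026667, so the payment is 70,000 × 0.0026667 / (1 − 1.0026667^−48) = $1,555.60.
Total interest on Option A = 48 × $1,555.60 − $70,000 = $4,668.80.
Option B: at 6.625% the monthly rate is 0.0055208, so the payment is 70,000 × 0.0055208 / (1 − 1.0055208^−60) = $1,373.73.
Total interest on Option B = 60 × $1,373.73 − $70,000 = $12,423.80.
Option A is lower by $7,755.00.

Option A by $7,755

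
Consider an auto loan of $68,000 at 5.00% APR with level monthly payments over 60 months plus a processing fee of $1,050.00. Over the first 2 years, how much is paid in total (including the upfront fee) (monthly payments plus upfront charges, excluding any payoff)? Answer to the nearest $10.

$31,850

Monthly rate = 5%/12 = 0.0041667; payment = 68,000 × 0.0041667 / (1 − (1+0.0041667)^−60) = $1,283.24.
Total outlay = 24 × $1,283.24 + $1,050.00 = $31,847.76.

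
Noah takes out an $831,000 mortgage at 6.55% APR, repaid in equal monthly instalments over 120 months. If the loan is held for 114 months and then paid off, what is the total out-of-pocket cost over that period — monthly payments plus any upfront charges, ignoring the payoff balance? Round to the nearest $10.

At 6.55% the monthly rate is 0.0054583, so the payment is 831,000 × 0.0054583 / (1 − 1.0054583^−120) = $9,456.99.
Total outlay = 114 × $9,456.99 = $1,078,096.86.

$1,078,100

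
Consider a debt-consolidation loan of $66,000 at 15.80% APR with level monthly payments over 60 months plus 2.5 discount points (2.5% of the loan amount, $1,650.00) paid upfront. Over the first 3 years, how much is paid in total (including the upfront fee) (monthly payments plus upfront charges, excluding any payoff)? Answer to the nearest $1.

$59,178

At 15.80% the monthly rate is 0.0131667, so the payment is 66,000 × 0.0131667 / (1 − 1.0131667^−60) = $1,597.99.
Total outlay = 36 × $1,597.99 + $1,650.00 = $59,177.64.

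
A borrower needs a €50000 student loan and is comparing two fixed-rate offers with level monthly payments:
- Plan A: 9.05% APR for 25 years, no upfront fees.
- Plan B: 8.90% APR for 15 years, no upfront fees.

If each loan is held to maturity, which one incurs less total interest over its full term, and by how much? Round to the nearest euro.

Plan B by €35,644

Plan A: at 9.05% the monthly rate is 0.0075417, so the payment is 50,000 × 0.0075417 / (1 − 1.0075417^−300) = €421.31.
Total interest on Plan A = 300 × €421.31 − €50,000 = €76,393.00.
Plan B: at 8.90% the monthly rate is 0.0074167, so the payment is 50,000 × 0.0074167 / (1 − 1.0074167^−180) = €504.16.
Total interest on Plan B = 180 × €504.16 − €50,000 = €40,748.80.
Plan B is lower by €35,644.20.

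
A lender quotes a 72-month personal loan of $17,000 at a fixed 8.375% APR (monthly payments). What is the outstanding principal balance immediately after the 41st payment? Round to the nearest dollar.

$8,370

With monthly rate i = 8.375%/12 = 0.0069792, the balance after k of n payments is P · [(1+i)^n − (1+i)^k] / [(1+i)^n − 1].
(1+0.0069792)^72 = 1.64996587 and (1+0.0069792)^41 = 1.32996407, so the balance is 17,000 × (1.64996587 − 1.32996407) / (1.64996587 − 1) = $8,369.72.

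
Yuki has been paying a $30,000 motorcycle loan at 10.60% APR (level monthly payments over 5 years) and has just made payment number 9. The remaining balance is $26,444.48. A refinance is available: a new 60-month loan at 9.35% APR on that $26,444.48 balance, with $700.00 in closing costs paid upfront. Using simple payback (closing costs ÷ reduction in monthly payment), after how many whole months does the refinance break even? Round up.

Current payment = 30,000 × 10.6%/12 / (1 − (1+0.0088333)^−60) = $646.30.
Refinanced payment = 26,444.48 × 0.0077917 / (1 − (1+0.0077917)^−60) = $553.45.
Monthly savings = $646.30 − $553.45 = $92.85.
Break-even = $700.00 / $92.85 = 7.54 → 8 months.

8 months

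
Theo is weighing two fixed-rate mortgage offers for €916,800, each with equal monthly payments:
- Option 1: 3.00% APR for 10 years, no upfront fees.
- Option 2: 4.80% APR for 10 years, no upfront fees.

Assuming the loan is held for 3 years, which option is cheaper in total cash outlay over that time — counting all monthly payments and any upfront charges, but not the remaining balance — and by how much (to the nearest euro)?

Option 1: at 3.00% the monthly rate is 0.0025000, so the payment is 916,800 × 0.0025000 / (1 − 1.0025000^−120) = €8,852.69.
Option 2: monthly rate = 4.8%/12 = 0.0040000; payment = 916,800 × 0.0040000 / (1 − (1+0.0040000)^−120) = €9,634.71.
Over 36 months: Option 1 costs 36 × €8,852.69 = €318,696.84; Option 2 costs 36 × €9,634.71 = €346,849.56.
Option 1 is cheaper by €346,849.56 − €318,696.84 = €28,152.72.

Option 1 by €28,153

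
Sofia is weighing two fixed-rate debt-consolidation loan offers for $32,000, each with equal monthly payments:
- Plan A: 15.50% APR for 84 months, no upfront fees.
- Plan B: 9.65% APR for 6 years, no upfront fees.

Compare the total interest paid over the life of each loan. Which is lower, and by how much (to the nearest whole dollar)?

Plan B by $10,349

Plan A: monthly rate = 15.5%/12 = 0.0129167; payment = 32,000 × 0.0129167 / (1 − (1+0.0129167)^−84) = $626.51.
Total interest on Plan A = 84 × $626.51 − $32,000 = $20,626.84.
Plan B: monthly rate = 9.65%/12 = 0.0080417; payment = 32,000 × 0.0080417 / (1 − (1+0.0080417)^−72) = $587.19.
Total interest on Plan B = 72 × $587.19 − $32,000 = $10,277.68.
Plan B is lower by $10,349.16.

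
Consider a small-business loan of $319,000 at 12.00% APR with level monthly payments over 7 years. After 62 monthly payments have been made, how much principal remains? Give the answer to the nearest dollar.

With monthly rate i = 12%/12 = 0.0100000, the balance after k of n payments is P · [(1+i)^n − (1+i)^k] / [(1+i)^n − 1].
(1+0.0100000)^84 = 2.30672274 and (1+0.0100000)^62 = 1.85321230, so the balance is 319,000 × (2.30672274 − 1.85321230) / (2.30672274 − 1) = $110,711.96.

$110,712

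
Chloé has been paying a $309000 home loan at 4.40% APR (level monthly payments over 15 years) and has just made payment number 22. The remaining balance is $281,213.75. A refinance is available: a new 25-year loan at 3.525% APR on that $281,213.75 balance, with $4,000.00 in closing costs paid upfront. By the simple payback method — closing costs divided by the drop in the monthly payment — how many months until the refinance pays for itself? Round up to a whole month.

Current payment = 309,000 × 4.4%/12 / (1 − (1+0.0036667)^−180) = $2,348.07.
Refinanced payment = 281,213.75 × 0.0029375 / (1 − (1+0.0029375)^−300) = $1,411.60.
Monthly savings = $2,348.07 − $1,411.60 = $936.47.
Break-even = $4,000.00 / $936.47 = 4.27 → 5 months.

5 months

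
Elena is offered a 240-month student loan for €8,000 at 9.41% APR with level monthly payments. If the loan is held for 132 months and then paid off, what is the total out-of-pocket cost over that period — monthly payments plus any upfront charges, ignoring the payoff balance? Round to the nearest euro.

Monthly rate = 9.41%/12 = 0.0078417; payment = 8,000 × 0.0078417 / (1 − (1+0.0078417)^−240) = €74.10.
Total outlay = 132 × €74.10 = €9,781.20.

€9,781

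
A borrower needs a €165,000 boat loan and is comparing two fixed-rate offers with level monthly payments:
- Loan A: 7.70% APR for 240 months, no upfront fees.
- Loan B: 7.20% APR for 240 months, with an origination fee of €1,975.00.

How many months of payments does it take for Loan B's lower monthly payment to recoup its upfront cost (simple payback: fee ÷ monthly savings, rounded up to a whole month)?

Loan A: monthly rate = 7.7%/12 = 0.0064167; payment = 165,000 × 0.0064167 / (1 − (1+0.0064167)^−240) = €1,349.48.
Loan B: monthly rate = 7.2%/12 = 0.0060000; payment = 165,000 × 0.0060000 / (1 − (1+0.0060000)^−240) = €1,299.13.
Monthly savings = €1,349.48 − €1,299.13 = €50.35.
Break-even = €1,975.00 / €50.35 = 39.23 → 40 months.

40 months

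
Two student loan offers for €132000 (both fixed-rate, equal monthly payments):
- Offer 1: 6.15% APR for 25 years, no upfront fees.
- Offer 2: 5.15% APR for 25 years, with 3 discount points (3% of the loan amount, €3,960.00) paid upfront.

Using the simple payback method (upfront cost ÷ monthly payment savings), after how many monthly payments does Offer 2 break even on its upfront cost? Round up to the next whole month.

Offer 1: monthly rate = 6.15%/12 = 0.0051250; payment = 132,000 × 0.0051250 / (1 − (1+0.0051250)^−300) = €862.62.
Offer 2: at 5.15% the monthly rate is 0.0042917, so the payment is 132,000 × 0.0042917 / (1 − 1.0042917^−300) = €783.24.
Monthly savings = €862.62 − €783.24 = €79.38.
Break-even = €3,960.00 / €79.38 = 49.89 → 50 months.

50 months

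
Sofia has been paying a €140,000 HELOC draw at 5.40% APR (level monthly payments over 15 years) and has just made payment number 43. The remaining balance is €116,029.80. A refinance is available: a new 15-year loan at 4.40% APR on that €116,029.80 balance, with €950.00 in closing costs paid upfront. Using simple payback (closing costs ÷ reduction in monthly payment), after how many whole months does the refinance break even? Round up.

Current payment = 140,000 × 5.4%/12 / (1 − (1+0.0045000)^−180) = €1,136.50.
Refinanced payment = 116,029.80 × 0.0036667 / (1 − (1+0.0036667)^−180) = €881.70.
Monthly savings = €1,136.50 − €881.70 = €254.80.
Break-even = €950.00 / €254.80 = 3.73 → 4 months.

4 months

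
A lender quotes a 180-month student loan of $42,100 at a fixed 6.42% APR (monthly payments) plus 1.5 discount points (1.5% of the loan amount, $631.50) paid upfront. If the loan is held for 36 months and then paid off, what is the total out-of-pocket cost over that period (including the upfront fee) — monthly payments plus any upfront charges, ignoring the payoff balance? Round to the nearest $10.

Monthly rate = 6.42%/12 = 0.0053500; payment = 42,100 × 0.0053500 / (1 − (1+0.0053500)^−180) = $364.89.
Total outlay = 36 × $364.89 + $631.50 = $13,767.54.

$13,770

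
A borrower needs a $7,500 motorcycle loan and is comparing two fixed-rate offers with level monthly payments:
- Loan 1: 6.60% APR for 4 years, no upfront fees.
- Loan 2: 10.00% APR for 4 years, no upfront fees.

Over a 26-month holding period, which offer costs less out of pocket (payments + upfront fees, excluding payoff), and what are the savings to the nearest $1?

Loan 1 by $312

Loan 1: at 6.60% the monthly rate is 0.0055000, so the payment is 7,500 × 0.0055000 / (1 − 1.0055000^−48) = $178.21.
Loan 2: at 10.00% the monthly rate is 0.0083333, so the payment is 7,500 × 0.0083333 / (1 − 1.0083333^−48) = $190.22.
Over 26 months: Loan 1 costs 26 × $178.21 = $4,633.46; Loan 2 costs 26 × $190.22 = $4,945.72.
Loan 1 is cheaper by $4,945.72 − $4,633.46 = $312.26.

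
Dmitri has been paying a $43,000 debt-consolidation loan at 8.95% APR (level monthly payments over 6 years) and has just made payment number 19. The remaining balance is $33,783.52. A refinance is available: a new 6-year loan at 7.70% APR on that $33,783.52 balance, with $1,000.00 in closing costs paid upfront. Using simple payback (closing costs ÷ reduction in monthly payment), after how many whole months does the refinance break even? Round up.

Current payment = 43,000 × 8.95%/12 / (1 − (1+0.0074583)^−72) = $774.03.
Refinanced payment = 33,783.52 × 0.0064167 / (1 − (1+0.0064167)^−72) = $587.40.
Monthly savings = $774.03 − $587.40 = $186.63.
Break-even = $1,000.00 / $186.63 = 5.36 → 6 months.

6 months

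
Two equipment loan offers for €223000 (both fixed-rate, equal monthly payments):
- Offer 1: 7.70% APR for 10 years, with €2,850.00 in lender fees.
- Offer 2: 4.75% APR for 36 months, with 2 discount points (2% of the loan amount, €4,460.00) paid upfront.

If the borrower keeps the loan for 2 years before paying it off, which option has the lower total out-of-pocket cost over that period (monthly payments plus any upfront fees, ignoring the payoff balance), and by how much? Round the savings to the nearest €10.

Offer 1: at 7.70% the monthly rate is 0.0064167, so the payment is 223,000 × 0.0064167 / (1 − 1.0064167^−120) = €2,670.39.
Offer 2: at 4.75% the monthly rate is 0.0039583, so the payment is 223,000 × 0.0039583 / (1 − 1.0039583^−36) = €6,658.51.
Over 24 months: Offer 1 costs 24 × €2,670.39 + €2,850.00 = €66,939.36; Offer 2 costs 24 × €6,658.51 + €4,460.00 = €164,264.24.
Offer 1 is cheaper by €164,264.24 − €66,939.36 = €97,324.88.

Offer 1 by €97,320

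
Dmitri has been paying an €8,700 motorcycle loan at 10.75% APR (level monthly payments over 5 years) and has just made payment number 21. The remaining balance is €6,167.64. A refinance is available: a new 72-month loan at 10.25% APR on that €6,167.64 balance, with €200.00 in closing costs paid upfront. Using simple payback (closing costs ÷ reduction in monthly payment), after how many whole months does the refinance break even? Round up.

Current payment = 8,700 × 10.75%/12 / (1 − (1+0.0089583)^−60) = €188.08.
Refinanced payment = 6,167.64 × 0.0085417 / (1 − (1+0.0085417)^−72) = €115.04.
Monthly savings = €188.08 − €115.04 = €73.04.
Break-even = €200.00 / €73.04 = 2.74 → 3 months.

3 months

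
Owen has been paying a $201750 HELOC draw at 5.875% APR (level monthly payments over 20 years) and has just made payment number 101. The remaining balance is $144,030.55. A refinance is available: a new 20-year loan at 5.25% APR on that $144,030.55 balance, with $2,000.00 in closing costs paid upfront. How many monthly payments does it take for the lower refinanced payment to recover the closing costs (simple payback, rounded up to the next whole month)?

Current payment = 201,750 × 5.875%/12 / (1 − (1+0.0048958)^−240) = $1,430.89.
Refinanced payment = 144,030.55 × 0.0043750 / (1 − (1+0.0043750)^−240) = $970.54.
Monthly savings = $1,430.89 − $970.54 = $460.35.
Break-even = $2,000.00 / $460.35 = 4.34 → 5 months.

5 months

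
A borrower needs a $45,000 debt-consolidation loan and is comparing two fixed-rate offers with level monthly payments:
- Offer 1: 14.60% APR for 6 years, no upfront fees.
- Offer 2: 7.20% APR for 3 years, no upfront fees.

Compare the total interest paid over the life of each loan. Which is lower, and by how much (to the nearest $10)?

Offer 2 by $17,640

Offer 1: monthly rate = 14.6%/12 = 0.0121667; payment = 45,000 × 0.0121667 / (1 − (1+0.0121667)^−72) = $941.78.
Total interest on Offer 1 = 72 × $941.78 − $45,000 = $22,808.16.
Offer 2: monthly rate = 7.2%/12 = 0.0060000; payment = 45,000 × 0.0060000 / (1 − (1+0.0060000)^−36) = $1,393.59.
Total interest on Offer 2 = 36 × $1,393.59 − $45,000 = $5,169.24.
Offer 2 is lower by $17,638.92.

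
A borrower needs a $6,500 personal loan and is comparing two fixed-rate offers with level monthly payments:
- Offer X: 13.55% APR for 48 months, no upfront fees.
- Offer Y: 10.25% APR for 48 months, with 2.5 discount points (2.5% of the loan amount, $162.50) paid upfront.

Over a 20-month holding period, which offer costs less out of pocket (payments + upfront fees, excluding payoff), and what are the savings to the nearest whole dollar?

Offer X: monthly rate = 13.55%/12 = 0.0112917; payment = 6,500 × 0.0112917 / (1 − (1+0.0112917)^−48) = $176.16.
Offer Y: monthly rate = 10.25%/12 = 0.0085417; payment = 6,500 × 0.0085417 / (1 − (1+0.0085417)^−48) = $165.64.
Over 20 months: Offer X costs 20 × $176.16 = $3,523.20; Offer Y costs 20 × $165.64 + $162.50 = $3,475.30.
Offer Y is cheaper by $3,523.20 − $3,475.30 = $47.90.

Offer Y by $48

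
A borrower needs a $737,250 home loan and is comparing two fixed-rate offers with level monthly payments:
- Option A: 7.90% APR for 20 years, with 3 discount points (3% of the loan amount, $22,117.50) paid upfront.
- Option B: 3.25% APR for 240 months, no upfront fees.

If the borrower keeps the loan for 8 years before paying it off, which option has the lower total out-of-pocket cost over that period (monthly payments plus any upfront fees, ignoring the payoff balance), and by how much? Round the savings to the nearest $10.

Option B by $208,280

Option A: at 7.90% the monthly rate is 0.0065833, so the payment is 737,250 × 0.0065833 / (1 − 1.0065833^−240) = $6,120.85.
Option B: monthly rate = 3.25%/12 = 0.0027083; payment = 737,250 × 0.0027083 / (1 − (1+0.0027083)^−240) = $4,181.65.
Over 96 months: Option A costs 96 × $6,120.85 + $22,117.50 = $609,719.10; Option B costs 96 × $4,181.65 = $401,438.40.
Option B is cheaper by $609,719.10 − $401,438.40 = $208,280.70.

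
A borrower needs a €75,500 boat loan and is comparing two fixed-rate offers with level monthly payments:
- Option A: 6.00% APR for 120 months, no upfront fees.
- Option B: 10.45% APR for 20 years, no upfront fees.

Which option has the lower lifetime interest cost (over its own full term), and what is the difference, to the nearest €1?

Option A: monthly rate = 6%/12 = 0.0050000; payment = 75,500 × 0.0050000 / (1 − (1+0.0050000)^−120) = €838.20.
Total interest on Option A = 120 × €838.20 − €75,500 = €25,084.00.
Option B: at 10.45% the monthly rate is 0.0087083, so the payment is 75,500 × 0.0087083 / (1 − 1.0087083^−240) = €751.24.
Total interest on Option B = 240 × €751.24 − €75,500 = €104,797.60.
Option A is lower by €79,713.60.

Option A by €79,714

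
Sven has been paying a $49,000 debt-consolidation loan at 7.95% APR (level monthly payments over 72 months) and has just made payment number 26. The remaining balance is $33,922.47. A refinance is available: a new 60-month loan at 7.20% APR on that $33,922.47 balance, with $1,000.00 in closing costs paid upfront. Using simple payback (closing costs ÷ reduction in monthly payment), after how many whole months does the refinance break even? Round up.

Current payment = 49,000 × 7.95%/12 / (1 − (1+0.0066250)^−72) = $857.93.
Refinanced payment = 33,922.47 × 0.0060000 / (1 − (1+0.0060000)^−60) = $674.91.
Monthly savings = $857.93 − $674.91 = $183.02.
Break-even = $1,000.00 / $183.02 = 5.46 → 6 months.

6 months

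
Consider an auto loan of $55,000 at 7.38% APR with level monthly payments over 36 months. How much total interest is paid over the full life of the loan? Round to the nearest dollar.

At 7.38% the monthly rate is 0.0061500, so the payment is 55,000 × 0.0061500 / (1 − 1.0061500^−36) = $1,707.81.
Total paid = 36 × $1,707.81 = $61,481.16; interest = $61,481.16 − $55,000 = $6,481.16.

$6,481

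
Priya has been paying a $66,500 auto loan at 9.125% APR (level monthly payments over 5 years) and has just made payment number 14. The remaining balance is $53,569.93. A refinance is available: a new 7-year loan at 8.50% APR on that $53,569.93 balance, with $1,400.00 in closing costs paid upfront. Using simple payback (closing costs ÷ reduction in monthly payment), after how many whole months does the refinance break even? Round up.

3 months

Current payment = 66,500 × 9.125%/12 / (1 − (1+0.0076042)^−60) = $1,384.47.
Refinanced payment = 53,569.93 × 0.0070833 / (1 − (1+0.0070833)^−84) = $848.36.
Monthly savings = $1,384.47 − $848.36 = $536.11.
Break-even = $1,400.00 / $536.11 = 2.61 → 3 months.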